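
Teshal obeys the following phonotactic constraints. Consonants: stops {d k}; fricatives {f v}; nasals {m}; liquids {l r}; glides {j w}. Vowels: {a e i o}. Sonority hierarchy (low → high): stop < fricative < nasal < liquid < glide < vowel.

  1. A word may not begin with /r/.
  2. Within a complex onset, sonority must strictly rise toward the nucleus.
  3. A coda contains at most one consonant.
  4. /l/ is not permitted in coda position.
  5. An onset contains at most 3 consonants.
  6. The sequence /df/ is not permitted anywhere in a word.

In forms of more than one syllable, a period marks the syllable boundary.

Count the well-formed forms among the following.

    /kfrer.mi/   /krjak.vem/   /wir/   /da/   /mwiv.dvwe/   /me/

6

/kfrer.mi/ — σ1 onset /kfr/ (1→2→4 rises), coda /r/ ok; σ2 onset /m/, coda /∅/ ok → well-formed
/krjak.vem/ — σ1 onset /krj/ (1→4→5 rises), coda /k/ ok; σ2 onset /v/, coda /m/ ok → well-formed
/wir/ — σ1 onset /w/, coda /r/ ok → well-formed
/da/ — σ1 onset /d/, coda /∅/ ok → well-formed
/mwiv.dvwe/ — σ1 onset /mw/ (3→5 rises), coda /v/ ok; σ2 onset /dvw/ (1→2→5 rises), coda /∅/ ok → well-formed
/me/ — σ1 onset /m/, coda /∅/ ok → well-formed
Well-formed: /kfrer.mi/, /krjak.vem/, /wir/, /da/, /mwiv.dvwe/, /me/ → 6.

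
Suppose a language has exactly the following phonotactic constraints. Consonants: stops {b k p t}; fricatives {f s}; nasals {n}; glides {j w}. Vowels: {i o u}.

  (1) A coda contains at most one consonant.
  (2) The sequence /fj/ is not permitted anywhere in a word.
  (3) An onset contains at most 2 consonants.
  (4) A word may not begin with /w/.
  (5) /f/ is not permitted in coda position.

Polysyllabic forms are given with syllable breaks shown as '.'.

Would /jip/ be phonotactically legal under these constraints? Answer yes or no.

yes

/jip/ — σ1 onset /j/, coda /p/ ok → phonotactically legal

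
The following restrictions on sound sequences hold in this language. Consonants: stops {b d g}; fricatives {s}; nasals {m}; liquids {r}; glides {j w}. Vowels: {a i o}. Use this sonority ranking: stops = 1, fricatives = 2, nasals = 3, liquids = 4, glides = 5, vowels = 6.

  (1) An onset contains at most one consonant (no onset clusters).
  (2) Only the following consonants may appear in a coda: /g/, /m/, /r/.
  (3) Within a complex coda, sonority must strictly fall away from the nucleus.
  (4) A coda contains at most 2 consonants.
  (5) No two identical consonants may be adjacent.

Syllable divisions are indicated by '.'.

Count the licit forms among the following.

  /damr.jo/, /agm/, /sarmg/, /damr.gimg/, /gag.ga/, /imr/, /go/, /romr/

1

/damr.jo/ — violates constraint 3: syllable 1 coda /mr/: /m/ (nasal, 3) → /r/ (liquid, 4) does not fall → illicit
/agm/ — violates constraint 3: syllable 1 coda /gm/: /g/ (stop, 1) → /m/ (nasal, 3) does not fall → illicit
/sarmg/ — violates constraint 4: syllable 1 coda /rmg/ has 3 consonants (> 2) → illicit
/damr.gimg/ — violates constraint 3: syllable 1 coda /mr/: /m/ (nasal, 3) → /r/ (liquid, 4) does not fall → illicit
/gag.ga/ — violates constraint 5: adjacent identical consonants /gg/ → illicit
/imr/ — violates constraint 3: syllable 1 coda /mr/: /m/ (nasal, 3) → /r/ (liquid, 4) does not fall → illicit
/go/ — σ1 onset /g/, coda /∅/ ok → licit
/romr/ — violates constraint 3: syllable 1 coda /mr/: /m/ (nasal, 3) → /r/ (liquid, 4) does not fall → illicit
Licit: /go/ → 1.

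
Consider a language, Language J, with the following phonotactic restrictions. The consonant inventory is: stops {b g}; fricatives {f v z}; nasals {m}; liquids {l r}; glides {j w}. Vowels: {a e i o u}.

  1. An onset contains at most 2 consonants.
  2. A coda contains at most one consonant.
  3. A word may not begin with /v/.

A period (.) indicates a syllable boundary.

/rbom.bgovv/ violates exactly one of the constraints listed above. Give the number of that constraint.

/rbom.bgovv/: syllable 2 coda /vv/ has 2 consonants (> 1).
This is a violation of constraint 2: "A coda contains at most one consonant."
The remaining constraints (1, 3) are satisfied.

2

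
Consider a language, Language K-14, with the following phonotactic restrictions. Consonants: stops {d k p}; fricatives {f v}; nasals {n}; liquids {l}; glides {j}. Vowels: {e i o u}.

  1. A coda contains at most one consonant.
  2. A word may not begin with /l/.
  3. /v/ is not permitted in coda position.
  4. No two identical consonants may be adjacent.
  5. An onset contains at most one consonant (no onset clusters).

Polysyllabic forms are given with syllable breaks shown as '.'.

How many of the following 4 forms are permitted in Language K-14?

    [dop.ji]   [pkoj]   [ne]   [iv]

[dop.ji] — σ1 onset /d/, coda /p/ ok; σ2 onset /j/, coda /∅/ ok → permitted
[pkoj] — violates constraint 5: syllable 1 onset /pk/ has 2 consonants (> 1) → not permitted
[ne] — σ1 onset /n/, coda /∅/ ok → permitted
[iv] — violates constraint 3: syllable 1 coda contains /v/ → not permitted
Permitted: [dop.ji], [ne] → 2.

2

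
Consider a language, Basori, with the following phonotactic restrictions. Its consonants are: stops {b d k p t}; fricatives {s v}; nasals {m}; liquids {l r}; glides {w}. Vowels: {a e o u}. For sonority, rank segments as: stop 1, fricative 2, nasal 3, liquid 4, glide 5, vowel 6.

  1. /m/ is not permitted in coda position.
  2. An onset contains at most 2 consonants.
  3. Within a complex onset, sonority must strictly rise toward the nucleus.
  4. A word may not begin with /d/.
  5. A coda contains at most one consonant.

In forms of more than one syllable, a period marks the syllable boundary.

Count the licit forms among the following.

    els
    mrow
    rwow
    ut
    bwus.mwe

els — violates constraint 5: syllable 1 coda /ls/ has 2 consonants (> 1) → illicit
mrow — σ1 onset /mr/ (3→4 rises), coda /w/ ok → licit
rwow — σ1 onset /rw/ (4→5 rises), coda /w/ ok → licit
ut — σ1 onset /∅/, coda /t/ ok → licit
bwus.mwe — σ1 onset /bw/ (1→5 rises), coda /s/ ok; σ2 onset /mw/ (3→5 rises), coda /∅/ ok → licit
Licit: mrow, rwow, ut, bwus.mwe → 4.

4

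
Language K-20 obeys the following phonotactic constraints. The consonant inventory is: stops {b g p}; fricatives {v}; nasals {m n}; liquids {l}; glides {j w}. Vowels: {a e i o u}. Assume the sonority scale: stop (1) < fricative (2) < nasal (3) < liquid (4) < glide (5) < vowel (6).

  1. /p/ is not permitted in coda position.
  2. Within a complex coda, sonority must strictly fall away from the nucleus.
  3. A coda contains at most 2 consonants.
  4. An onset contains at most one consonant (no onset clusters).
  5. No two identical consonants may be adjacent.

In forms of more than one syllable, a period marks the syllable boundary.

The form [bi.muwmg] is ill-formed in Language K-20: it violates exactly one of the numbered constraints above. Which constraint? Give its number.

3

[bi.muwmg]: syllable 2 coda /wmg/ has 3 consonants (> 2).
This is a violation of constraint 3: "A coda contains at most 2 consonants."
The remaining constraints (1, 2, 4, 5) are satisfied.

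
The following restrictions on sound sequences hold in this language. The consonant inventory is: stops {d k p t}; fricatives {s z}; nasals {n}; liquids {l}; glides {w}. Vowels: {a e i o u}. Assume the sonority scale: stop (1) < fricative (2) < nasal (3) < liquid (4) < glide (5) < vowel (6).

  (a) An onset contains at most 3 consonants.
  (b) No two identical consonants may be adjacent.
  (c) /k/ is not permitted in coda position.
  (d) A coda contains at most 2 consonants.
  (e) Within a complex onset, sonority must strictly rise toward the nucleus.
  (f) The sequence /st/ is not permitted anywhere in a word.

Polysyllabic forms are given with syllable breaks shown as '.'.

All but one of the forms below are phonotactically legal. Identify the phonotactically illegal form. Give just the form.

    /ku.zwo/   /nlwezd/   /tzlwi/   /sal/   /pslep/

/tzlwi/

/ku.zwo/ — σ1 onset /k/, coda /∅/ ok; σ2 onset /zw/ (2→5 rises), coda /∅/ ok → phonotactically legal
/nlwezd/ — σ1 onset /nlw/ (3→4→5 rises), coda /zd/ (2C) ok → phonotactically legal
/tzlwi/ — violates constraint (a): syllable 1 onset /tzlw/ has 4 consonants (> 3) → phonotactically illegal
/sal/ — σ1 onset /s/, coda /l/ ok → phonotactically legal
/pslep/ — σ1 onset /psl/ (1→2→4 rises), coda /p/ ok → phonotactically legal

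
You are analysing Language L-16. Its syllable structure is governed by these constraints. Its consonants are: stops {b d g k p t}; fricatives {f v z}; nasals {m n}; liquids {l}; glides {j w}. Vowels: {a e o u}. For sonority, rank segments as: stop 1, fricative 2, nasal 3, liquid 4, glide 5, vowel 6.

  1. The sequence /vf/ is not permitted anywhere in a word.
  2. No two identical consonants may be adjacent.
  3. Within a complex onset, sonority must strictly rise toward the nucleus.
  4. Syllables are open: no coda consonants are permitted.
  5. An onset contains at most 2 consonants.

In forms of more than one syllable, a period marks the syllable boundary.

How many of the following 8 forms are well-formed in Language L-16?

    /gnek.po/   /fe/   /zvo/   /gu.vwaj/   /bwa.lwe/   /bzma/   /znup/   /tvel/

2

/gnek.po/ — violates constraint 4: syllable 1 coda /k/ has 1 consonant (> 0) → ill-formed
/fe/ — σ1 onset /f/, coda /∅/ ok → well-formed
/zvo/ — violates constraint 3: syllable 1 onset /zv/: /z/ (fricative, 2) → /v/ (fricative, 2) does not rise → ill-formed
/gu.vwaj/ — violates constraint 4: syllable 2 coda /j/ has 1 consonant (> 0) → ill-formed
/bwa.lwe/ — σ1 onset /bw/ (1→5 rises), coda /∅/ ok; σ2 onset /lw/ (4→5 rises), coda /∅/ ok → well-formed
/bzma/ — violates constraint 5: syllable 1 onset /bzm/ has 3 consonants (> 2) → ill-formed
/znup/ — violates constraint 4: syllable 1 coda /p/ has 1 consonant (> 0) → ill-formed
/tvel/ — violates constraint 4: syllable 1 coda /l/ has 1 consonant (> 0) → ill-formed
Well-formed: /fe/, /bwa.lwe/ → 2.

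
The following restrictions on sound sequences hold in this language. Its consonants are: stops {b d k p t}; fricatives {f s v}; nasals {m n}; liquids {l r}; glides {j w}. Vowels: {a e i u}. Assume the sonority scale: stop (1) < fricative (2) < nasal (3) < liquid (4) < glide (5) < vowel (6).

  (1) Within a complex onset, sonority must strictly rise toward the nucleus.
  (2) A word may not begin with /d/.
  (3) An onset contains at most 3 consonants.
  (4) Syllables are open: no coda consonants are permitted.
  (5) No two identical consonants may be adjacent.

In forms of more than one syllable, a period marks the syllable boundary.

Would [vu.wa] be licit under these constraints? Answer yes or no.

yes

[vu.wa] — σ1 onset /v/, coda /∅/ ok; σ2 onset /w/, coda /∅/ ok → licit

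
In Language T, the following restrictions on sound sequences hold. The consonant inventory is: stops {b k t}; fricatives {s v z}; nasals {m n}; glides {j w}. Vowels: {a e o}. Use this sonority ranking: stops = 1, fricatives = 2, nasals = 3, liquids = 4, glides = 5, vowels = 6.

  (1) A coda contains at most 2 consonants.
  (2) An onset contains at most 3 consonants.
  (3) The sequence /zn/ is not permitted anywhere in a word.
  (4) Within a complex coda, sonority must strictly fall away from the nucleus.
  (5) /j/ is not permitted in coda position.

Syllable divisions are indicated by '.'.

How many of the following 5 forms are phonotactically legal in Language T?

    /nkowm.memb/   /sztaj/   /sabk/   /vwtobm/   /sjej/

1

/nkowm.memb/ — σ1 onset /nk/ (2C), coda /wm/ (5→3 falls) ok; σ2 onset /m/, coda /mb/ (3→1 falls) ok → phonotactically legal
/sztaj/ — violates constraint 5: syllable 1 coda contains /j/ → phonotactically illegal
/sabk/ — violates constraint 4: syllable 1 coda /bk/: /b/ (stop, 1) → /k/ (stop, 1) does not fall → phonotactically illegal
/vwtobm/ — violates constraint 4: syllable 1 coda /bm/: /b/ (stop, 1) → /m/ (nasal, 3) does not fall → phonotactically illegal
/sjej/ — violates constraint 5: syllable 1 coda contains /j/ → phonotactically illegal
Phonotactically legal: /nkowm.memb/ → 1.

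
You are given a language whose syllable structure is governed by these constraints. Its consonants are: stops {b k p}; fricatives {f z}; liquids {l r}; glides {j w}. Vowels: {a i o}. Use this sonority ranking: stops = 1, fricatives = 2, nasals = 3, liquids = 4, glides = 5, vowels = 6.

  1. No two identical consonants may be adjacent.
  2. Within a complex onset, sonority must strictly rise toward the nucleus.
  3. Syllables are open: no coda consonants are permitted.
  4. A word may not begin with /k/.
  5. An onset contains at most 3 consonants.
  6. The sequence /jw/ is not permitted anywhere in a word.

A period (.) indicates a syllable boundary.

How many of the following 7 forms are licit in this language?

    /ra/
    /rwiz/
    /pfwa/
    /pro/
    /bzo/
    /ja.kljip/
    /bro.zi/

/ra/ — σ1 onset /r/, coda /∅/ ok → licit
/rwiz/ — violates constraint 3: syllable 1 coda /z/ has 1 consonant (> 0) → illicit
/pfwa/ — σ1 onset /pfw/ (1→2→5 rises), coda /∅/ ok → licit
/pro/ — σ1 onset /pr/ (1→4 rises), coda /∅/ ok → licit
/bzo/ — σ1 onset /bz/ (1→2 rises), coda /∅/ ok → licit
/ja.kljip/ — violates constraint 3: syllable 2 coda /p/ has 1 consonant (> 0) → illicit
/bro.zi/ — σ1 onset /br/ (1→4 rises), coda /∅/ ok; σ2 onset /z/, coda /∅/ ok → licit
Licit: /ra/, /pfwa/, /pro/, /bzo/, /bro.zi/ → 5.

5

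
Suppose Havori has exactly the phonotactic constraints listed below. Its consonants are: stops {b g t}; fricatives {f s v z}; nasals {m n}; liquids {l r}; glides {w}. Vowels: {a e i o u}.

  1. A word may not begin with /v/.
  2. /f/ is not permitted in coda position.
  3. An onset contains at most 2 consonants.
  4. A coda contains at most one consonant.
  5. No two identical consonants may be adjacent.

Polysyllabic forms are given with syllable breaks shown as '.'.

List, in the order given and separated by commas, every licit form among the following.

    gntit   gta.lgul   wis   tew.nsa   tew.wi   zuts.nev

gta.lgul, wis, tew.nsa

gntit — violates constraint 3: syllable 1 onset /gnt/ has 3 consonants (> 2) → illicit
gta.lgul — σ1 onset /gt/ (2C), coda /∅/ ok; σ2 onset /lg/ (2C), coda /l/ ok → licit
wis — σ1 onset /w/, coda /s/ ok → licit
tew.nsa — σ1 onset /t/, coda /w/ ok; σ2 onset /ns/ (2C), coda /∅/ ok → licit
tew.wi — violates constraint 5: adjacent identical consonants /ww/ → illicit
zuts.nev — violates constraint 4: syllable 1 coda /ts/ has 2 consonants (> 1) → illicit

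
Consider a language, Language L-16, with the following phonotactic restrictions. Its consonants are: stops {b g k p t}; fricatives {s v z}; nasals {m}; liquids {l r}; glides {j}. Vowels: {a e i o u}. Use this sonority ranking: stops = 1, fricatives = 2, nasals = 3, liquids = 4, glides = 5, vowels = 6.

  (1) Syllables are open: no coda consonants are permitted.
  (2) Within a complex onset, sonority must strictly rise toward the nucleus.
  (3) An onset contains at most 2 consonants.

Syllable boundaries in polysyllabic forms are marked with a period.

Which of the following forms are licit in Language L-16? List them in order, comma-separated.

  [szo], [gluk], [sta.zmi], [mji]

[mji]

[szo] — violates constraint 2: syllable 1 onset /sz/: /s/ (fricative, 2) → /z/ (fricative, 2) does not rise → illicit
[gluk] — violates constraint 1: syllable 1 coda /k/ has 1 consonant (> 0) → illicit
[sta.zmi] — violates constraint 2: syllable 1 onset /st/: /s/ (fricative, 2) → /t/ (stop, 1) does not rise → illicit
[mji] — σ1 onset /mj/ (3→5 rises), coda /∅/ ok → licit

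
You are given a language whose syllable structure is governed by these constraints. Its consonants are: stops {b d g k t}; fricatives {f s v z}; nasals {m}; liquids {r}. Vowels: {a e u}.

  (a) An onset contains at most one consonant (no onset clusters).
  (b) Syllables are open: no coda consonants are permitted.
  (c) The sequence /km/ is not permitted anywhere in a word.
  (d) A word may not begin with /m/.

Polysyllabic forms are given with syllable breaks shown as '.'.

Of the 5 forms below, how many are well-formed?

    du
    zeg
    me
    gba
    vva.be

1

du — σ1 onset /d/, coda /∅/ ok → well-formed
zeg — violates constraint (b): syllable 1 coda /g/ has 1 consonant (> 0) → ill-formed
me — violates constraint (d): word begins with /m/ → ill-formed
gba — violates constraint (a): syllable 1 onset /gb/ has 2 consonants (> 1) → ill-formed
vva.be — violates constraint (a): syllable 1 onset /vv/ has 2 consonants (> 1) → ill-formed
Well-formed: du → 1.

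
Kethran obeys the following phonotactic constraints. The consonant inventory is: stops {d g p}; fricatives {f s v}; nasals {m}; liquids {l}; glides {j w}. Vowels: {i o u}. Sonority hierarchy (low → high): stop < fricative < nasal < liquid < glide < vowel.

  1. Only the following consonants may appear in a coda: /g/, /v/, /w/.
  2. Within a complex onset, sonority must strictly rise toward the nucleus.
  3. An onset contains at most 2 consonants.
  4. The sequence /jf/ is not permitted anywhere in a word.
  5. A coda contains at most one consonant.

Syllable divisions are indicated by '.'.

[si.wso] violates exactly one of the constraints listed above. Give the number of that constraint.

[si.wso]: syllable 2 onset /ws/: /w/ (glide, 5) → /s/ (fricative, 2) does not rise.
This is a violation of constraint 2: "Within a complex onset, sonority must strictly rise toward the nucleus."
The remaining constraints (1, 3, 4, 5) are satisfied.

2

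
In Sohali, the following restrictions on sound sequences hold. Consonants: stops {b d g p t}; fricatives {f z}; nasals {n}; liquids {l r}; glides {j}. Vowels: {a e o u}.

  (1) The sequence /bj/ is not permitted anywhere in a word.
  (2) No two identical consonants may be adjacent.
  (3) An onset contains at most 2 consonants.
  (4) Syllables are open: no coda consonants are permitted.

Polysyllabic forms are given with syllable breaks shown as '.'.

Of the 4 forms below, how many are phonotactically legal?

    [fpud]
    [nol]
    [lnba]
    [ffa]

[fpud] — violates constraint 4: syllable 1 coda /d/ has 1 consonant (> 0) → phonotactically illegal
[nol] — violates constraint 4: syllable 1 coda /l/ has 1 consonant (> 0) → phonotactically illegal
[lnba] — violates constraint 3: syllable 1 onset /lnb/ has 3 consonants (> 2) → phonotactically illegal
[ffa] — violates constraint 2: adjacent identical consonants /ff/ → phonotactically illegal
No form is phonotactically legal → 0.

0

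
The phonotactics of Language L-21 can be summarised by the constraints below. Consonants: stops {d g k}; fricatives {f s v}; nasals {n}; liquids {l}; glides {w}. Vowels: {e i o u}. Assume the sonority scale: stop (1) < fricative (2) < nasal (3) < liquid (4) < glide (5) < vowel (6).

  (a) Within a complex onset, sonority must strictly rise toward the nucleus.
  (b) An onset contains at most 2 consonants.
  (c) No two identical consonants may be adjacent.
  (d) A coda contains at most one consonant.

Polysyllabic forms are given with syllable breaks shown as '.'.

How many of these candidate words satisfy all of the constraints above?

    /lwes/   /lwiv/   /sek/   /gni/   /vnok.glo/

5

/lwes/ — σ1 onset /lw/ (4→5 rises), coda /s/ ok → well-formed
/lwiv/ — σ1 onset /lw/ (4→5 rises), coda /v/ ok → well-formed
/sek/ — σ1 onset /s/, coda /k/ ok → well-formed
/gni/ — σ1 onset /gn/ (1→3 rises), coda /∅/ ok → well-formed
/vnok.glo/ — σ1 onset /vn/ (2→3 rises), coda /k/ ok; σ2 onset /gl/ (1→4 rises), coda /∅/ ok → well-formed
Well-formed: /lwes/, /lwiv/, /sek/, /gni/, /vnok.glo/ → 5.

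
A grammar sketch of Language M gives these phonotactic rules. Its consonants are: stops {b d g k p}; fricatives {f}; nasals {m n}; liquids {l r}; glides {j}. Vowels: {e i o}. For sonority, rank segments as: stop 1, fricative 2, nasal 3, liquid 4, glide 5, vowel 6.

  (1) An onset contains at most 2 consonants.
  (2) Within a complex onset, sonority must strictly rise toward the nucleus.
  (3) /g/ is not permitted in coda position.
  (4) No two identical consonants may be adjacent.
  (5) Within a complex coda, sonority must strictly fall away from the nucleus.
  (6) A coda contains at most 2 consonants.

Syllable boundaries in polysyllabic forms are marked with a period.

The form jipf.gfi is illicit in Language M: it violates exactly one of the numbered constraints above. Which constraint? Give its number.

jipf.gfi: syllable 1 coda /pf/: /p/ (stop, 1) → /f/ (fricative, 2) does not fall.
This is a violation of constraint 5: "Within a complex coda, sonority must strictly fall away from the nucleus."
The remaining constraints (1, 2, 3, 4, 6) are satisfied.

5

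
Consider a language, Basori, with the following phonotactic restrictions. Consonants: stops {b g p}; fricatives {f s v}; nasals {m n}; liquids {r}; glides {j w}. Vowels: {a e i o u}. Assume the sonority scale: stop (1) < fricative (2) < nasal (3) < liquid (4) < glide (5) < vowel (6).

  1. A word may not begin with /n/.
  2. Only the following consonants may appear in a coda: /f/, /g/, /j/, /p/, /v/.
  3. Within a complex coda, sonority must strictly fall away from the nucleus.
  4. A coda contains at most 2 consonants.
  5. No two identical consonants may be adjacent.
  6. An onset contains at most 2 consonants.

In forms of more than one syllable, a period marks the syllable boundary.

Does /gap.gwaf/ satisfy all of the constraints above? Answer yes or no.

/gap.gwaf/ — σ1 onset /g/, coda /p/ ok; σ2 onset /gw/ (2C), coda /f/ ok → permitted

yes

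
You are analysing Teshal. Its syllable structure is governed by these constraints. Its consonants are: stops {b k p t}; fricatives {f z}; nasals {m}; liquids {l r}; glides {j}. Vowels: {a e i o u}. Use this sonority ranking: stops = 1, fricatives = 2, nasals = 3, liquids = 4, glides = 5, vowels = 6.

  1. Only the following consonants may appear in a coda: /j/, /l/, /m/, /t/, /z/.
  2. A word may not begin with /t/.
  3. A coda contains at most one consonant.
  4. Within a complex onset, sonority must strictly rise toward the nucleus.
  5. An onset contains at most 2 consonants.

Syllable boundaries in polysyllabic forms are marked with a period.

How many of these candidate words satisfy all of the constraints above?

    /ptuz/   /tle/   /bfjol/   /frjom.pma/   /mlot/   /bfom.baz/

2

/ptuz/ — violates constraint 4: syllable 1 onset /pt/: /p/ (stop, 1) → /t/ (stop, 1) does not rise → not permitted
/tle/ — violates constraint 2: word begins with /t/ → not permitted
/bfjol/ — violates constraint 5: syllable 1 onset /bfj/ has 3 consonants (> 2) → not permitted
/frjom.pma/ — violates constraint 5: syllable 1 onset /frj/ has 3 consonants (> 2) → not permitted
/mlot/ — σ1 onset /ml/ (3→4 rises), coda /t/ ok → permitted
/bfom.baz/ — σ1 onset /bf/ (1→2 rises), coda /m/ ok; σ2 onset /b/, coda /z/ ok → permitted
Permitted: /mlot/, /bfom.baz/ → 2.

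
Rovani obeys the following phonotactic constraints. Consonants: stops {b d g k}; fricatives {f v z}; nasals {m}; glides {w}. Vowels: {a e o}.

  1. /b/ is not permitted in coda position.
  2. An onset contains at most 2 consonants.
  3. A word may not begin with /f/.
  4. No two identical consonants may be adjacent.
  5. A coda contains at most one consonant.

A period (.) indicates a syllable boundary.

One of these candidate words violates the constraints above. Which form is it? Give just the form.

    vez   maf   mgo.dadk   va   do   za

mgo.dadk

vez — σ1 onset /v/, coda /z/ ok → permitted
maf — σ1 onset /m/, coda /f/ ok → permitted
mgo.dadk — violates constraint 5: syllable 2 coda /dk/ has 2 consonants (> 1) → not permitted
va — σ1 onset /v/, coda /∅/ ok → permitted
do — σ1 onset /d/, coda /∅/ ok → permitted
za — σ1 onset /z/, coda /∅/ ok → permitted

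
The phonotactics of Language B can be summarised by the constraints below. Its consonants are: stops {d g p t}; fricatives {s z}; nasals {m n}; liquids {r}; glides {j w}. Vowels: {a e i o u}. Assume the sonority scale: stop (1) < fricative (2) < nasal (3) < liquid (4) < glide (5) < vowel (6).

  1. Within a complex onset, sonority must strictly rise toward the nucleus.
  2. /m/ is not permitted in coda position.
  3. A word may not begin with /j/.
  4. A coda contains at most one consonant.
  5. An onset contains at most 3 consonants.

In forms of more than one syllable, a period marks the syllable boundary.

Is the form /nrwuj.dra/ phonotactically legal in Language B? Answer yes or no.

/nrwuj.dra/ — σ1 onset /nrw/ (3→4→5 rises), coda /j/ ok; σ2 onset /dr/ (1→4 rises), coda /∅/ ok → phonotactically legal

yes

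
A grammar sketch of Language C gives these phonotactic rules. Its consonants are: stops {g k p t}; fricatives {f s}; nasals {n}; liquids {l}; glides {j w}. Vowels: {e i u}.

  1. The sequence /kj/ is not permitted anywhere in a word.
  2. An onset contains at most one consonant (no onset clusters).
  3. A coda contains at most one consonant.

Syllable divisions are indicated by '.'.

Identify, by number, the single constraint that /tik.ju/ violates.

1

/tik.ju/: contains banned sequence /kj/.
This is a violation of constraint 1: "The sequence /kj/ is not permitted anywhere in a word."
The remaining constraints (2, 3) are satisfied.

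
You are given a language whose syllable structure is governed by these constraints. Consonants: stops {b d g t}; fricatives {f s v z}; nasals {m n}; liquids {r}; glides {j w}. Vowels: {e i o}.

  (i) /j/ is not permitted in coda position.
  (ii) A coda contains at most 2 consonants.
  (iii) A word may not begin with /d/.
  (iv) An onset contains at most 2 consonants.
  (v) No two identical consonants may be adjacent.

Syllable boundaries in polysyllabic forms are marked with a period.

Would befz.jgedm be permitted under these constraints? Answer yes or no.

yes

befz.jgedm — σ1 onset /b/, coda /fz/ (2C) ok; σ2 onset /jg/ (2C), coda /dm/ (2C) ok → permitted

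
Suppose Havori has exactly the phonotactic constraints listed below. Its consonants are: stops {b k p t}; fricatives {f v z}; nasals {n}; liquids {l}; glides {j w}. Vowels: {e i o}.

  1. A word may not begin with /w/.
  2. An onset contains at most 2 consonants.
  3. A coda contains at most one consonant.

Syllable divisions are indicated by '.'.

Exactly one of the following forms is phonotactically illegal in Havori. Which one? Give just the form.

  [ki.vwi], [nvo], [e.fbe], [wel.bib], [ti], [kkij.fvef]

[wel.bib]

[ki.vwi] — σ1 onset /k/, coda /∅/ ok; σ2 onset /vw/ (2C), coda /∅/ ok → phonotactically legal
[nvo] — σ1 onset /nv/ (2C), coda /∅/ ok → phonotactically legal
[e.fbe] — σ1 onset /∅/, coda /∅/ ok; σ2 onset /fb/ (2C), coda /∅/ ok → phonotactically legal
[wel.bib] — violates constraint 1: word begins with /w/ → phonotactically illegal
[ti] — σ1 onset /t/, coda /∅/ ok → phonotactically legal
[kkij.fvef] — σ1 onset /kk/ (2C), coda /j/ ok; σ2 onset /fv/ (2C), coda /f/ ok → phonotactically legal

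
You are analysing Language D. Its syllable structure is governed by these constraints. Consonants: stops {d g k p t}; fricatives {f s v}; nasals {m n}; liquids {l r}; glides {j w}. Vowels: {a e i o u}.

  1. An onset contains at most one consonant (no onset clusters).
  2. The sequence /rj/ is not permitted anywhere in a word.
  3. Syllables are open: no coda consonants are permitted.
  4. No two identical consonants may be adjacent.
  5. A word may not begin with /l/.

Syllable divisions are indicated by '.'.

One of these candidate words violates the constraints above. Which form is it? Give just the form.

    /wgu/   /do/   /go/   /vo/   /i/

/wgu/

/wgu/ — violates constraint 1: syllable 1 onset /wg/ has 2 consonants (> 1) → ill-formed
/do/ — σ1 onset /d/, coda /∅/ ok → well-formed
/go/ — σ1 onset /g/, coda /∅/ ok → well-formed
/vo/ — σ1 onset /v/, coda /∅/ ok → well-formed
/i/ — σ1 onset /∅/, coda /∅/ ok → well-formed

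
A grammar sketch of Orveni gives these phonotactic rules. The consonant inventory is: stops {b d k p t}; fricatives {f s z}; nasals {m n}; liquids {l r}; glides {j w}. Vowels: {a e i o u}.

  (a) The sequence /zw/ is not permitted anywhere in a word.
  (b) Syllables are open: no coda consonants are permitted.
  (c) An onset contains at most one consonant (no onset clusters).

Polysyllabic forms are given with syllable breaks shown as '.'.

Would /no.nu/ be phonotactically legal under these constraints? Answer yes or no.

/no.nu/ — σ1 onset /n/, coda /∅/ ok; σ2 onset /n/, coda /∅/ ok → phonotactically legal

yes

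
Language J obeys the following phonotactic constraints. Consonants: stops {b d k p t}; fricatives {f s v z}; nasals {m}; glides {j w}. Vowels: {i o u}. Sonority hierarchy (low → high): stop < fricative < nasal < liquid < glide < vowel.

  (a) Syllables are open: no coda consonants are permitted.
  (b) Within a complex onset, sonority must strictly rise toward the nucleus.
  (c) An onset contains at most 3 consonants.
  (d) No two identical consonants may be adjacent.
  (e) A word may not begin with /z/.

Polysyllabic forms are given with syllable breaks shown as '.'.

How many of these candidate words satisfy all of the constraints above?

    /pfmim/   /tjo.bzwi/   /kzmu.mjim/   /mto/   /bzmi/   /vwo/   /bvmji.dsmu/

3

/pfmim/ — violates constraint (a): syllable 1 coda /m/ has 1 consonant (> 0) → not permitted
/tjo.bzwi/ — σ1 onset /tj/ (1→5 rises), coda /∅/ ok; σ2 onset /bzw/ (1→2→5 rises), coda /∅/ ok → permitted
/kzmu.mjim/ — violates constraint (a): syllable 2 coda /m/ has 1 consonant (> 0) → not permitted
/mto/ — violates constraint (b): syllable 1 onset /mt/: /m/ (nasal, 3) → /t/ (stop, 1) does not rise → not permitted
/bzmi/ — σ1 onset /bzm/ (1→2→3 rises), coda /∅/ ok → permitted
/vwo/ — σ1 onset /vw/ (2→5 rises), coda /∅/ ok → permitted
/bvmji.dsmu/ — violates constraint (c): syllable 1 onset /bvmj/ has 4 consonants (> 3) → not permitted
Permitted: /tjo.bzwi/, /bzmi/, /vwo/ → 3.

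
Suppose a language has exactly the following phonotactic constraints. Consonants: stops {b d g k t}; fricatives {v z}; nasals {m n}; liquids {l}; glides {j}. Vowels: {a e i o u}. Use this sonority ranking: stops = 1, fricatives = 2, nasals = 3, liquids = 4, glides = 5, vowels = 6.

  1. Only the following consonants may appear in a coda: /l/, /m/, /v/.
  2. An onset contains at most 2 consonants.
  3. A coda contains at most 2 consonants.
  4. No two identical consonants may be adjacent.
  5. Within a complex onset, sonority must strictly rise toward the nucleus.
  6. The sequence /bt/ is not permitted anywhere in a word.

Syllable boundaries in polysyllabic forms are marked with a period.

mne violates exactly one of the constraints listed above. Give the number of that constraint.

5

mne: syllable 1 onset /mn/: /m/ (nasal, 3) → /n/ (nasal, 3) does not rise.
This is a violation of constraint 5: "Within a complex onset, sonority must strictly rise toward the nucleus."
The remaining constraints (1, 2, 3, 4, 6) are satisfied.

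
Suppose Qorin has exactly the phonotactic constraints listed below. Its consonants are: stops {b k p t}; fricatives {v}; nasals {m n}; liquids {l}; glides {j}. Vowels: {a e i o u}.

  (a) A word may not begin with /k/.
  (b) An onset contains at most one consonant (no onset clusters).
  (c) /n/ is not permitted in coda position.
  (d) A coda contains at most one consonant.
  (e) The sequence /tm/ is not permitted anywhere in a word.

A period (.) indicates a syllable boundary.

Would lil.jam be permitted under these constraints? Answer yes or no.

yes

lil.jam — σ1 onset /l/, coda /l/ ok; σ2 onset /j/, coda /m/ ok → permitted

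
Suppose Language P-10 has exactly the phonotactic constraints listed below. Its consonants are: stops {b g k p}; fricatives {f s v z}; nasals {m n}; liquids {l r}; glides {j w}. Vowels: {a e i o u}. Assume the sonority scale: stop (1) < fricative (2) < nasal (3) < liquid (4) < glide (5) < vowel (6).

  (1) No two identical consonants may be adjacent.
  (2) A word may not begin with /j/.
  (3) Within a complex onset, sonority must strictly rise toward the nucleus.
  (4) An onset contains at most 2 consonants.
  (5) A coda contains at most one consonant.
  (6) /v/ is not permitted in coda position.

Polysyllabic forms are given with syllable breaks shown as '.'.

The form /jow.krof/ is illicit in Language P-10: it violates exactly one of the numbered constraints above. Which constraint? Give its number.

2

/jow.krof/: word begins with /j/.
This is a violation of constraint 2: "A word may not begin with /j/."
The remaining constraints (1, 3, 4, 5, 6) are satisfied.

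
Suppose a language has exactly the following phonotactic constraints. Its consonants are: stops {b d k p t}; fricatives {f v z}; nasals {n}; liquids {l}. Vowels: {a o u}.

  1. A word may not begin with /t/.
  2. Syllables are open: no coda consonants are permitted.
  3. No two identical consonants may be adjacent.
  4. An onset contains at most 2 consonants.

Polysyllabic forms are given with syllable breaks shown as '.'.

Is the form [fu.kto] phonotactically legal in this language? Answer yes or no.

yes

[fu.kto] — σ1 onset /f/, coda /∅/ ok; σ2 onset /kt/ (2C), coda /∅/ ok → phonotactically legal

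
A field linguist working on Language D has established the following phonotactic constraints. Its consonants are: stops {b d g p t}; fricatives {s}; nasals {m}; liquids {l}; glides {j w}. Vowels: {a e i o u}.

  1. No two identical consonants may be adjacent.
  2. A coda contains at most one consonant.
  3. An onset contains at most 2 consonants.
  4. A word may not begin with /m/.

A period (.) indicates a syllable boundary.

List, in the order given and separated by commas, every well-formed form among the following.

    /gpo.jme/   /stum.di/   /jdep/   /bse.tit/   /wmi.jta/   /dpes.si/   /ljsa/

/gpo.jme/ — σ1 onset /gp/ (2C), coda /∅/ ok; σ2 onset /jm/ (2C), coda /∅/ ok → well-formed
/stum.di/ — σ1 onset /st/ (2C), coda /m/ ok; σ2 onset /d/, coda /∅/ ok → well-formed
/jdep/ — σ1 onset /jd/ (2C), coda /p/ ok → well-formed
/bse.tit/ — σ1 onset /bs/ (2C), coda /∅/ ok; σ2 onset /t/, coda /t/ ok → well-formed
/wmi.jta/ — σ1 onset /wm/ (2C), coda /∅/ ok; σ2 onset /jt/ (2C), coda /∅/ ok → well-formed
/dpes.si/ — violates constraint 1: adjacent identical consonants /ss/ → ill-formed
/ljsa/ — violates constraint 3: syllable 1 onset /ljs/ has 3 consonants (> 2) → ill-formed

/gpo.jme/, /stum.di/, /jdep/, /bse.tit/, /wmi.jta/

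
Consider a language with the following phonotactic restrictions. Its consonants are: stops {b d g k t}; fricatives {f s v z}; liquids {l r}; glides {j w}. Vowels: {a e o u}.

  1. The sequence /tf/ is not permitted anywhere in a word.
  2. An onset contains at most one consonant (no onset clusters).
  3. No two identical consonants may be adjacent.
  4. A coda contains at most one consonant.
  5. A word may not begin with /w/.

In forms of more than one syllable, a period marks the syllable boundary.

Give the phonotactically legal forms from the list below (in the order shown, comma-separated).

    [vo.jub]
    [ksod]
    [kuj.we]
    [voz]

[vo.jub], [kuj.we], [voz]

[vo.jub] — σ1 onset /v/, coda /∅/ ok; σ2 onset /j/, coda /b/ ok → phonotactically legal
[ksod] — violates constraint 2: syllable 1 onset /ks/ has 2 consonants (> 1) → phonotactically illegal
[kuj.we] — σ1 onset /k/, coda /j/ ok; σ2 onset /w/, coda /∅/ ok → phonotactically legal
[voz] — σ1 onset /v/, coda /z/ ok → phonotactically legal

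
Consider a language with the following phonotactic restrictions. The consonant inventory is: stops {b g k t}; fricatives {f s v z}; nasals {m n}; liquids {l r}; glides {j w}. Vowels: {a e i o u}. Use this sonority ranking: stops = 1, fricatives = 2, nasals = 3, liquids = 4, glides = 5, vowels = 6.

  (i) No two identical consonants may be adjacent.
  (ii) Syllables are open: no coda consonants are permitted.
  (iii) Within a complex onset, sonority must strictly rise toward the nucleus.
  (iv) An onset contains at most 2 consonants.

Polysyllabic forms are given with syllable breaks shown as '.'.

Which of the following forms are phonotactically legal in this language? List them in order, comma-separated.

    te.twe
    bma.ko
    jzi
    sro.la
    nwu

te.twe — σ1 onset /t/, coda /∅/ ok; σ2 onset /tw/ (1→5 rises), coda /∅/ ok → phonotactically legal
bma.ko — σ1 onset /bm/ (1→3 rises), coda /∅/ ok; σ2 onset /k/, coda /∅/ ok → phonotactically legal
jzi — violates constraint (iii): syllable 1 onset /jz/: /j/ (glide, 5) → /z/ (fricative, 2) does not rise → phonotactically illegal
sro.la — σ1 onset /sr/ (2→4 rises), coda /∅/ ok; σ2 onset /l/, coda /∅/ ok → phonotactically legal
nwu — σ1 onset /nw/ (3→5 rises), coda /∅/ ok → phonotactically legal

te.twe, bma.ko, sro.la, nwu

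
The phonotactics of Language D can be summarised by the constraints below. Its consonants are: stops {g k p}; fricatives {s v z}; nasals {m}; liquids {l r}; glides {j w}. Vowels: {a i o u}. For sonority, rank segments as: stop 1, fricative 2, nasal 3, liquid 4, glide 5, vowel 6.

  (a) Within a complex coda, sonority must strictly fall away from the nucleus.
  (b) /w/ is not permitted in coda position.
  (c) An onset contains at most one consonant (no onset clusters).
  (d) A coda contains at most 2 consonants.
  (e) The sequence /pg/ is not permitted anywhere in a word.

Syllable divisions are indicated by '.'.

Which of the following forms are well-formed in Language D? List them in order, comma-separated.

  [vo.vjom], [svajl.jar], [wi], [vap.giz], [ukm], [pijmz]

[wi]

[vo.vjom] — violates constraint (c): syllable 2 onset /vj/ has 2 consonants (> 1) → ill-formed
[svajl.jar] — violates constraint (c): syllable 1 onset /sv/ has 2 consonants (> 1) → ill-formed
[wi] — σ1 onset /w/, coda /∅/ ok → well-formed
[vap.giz] — violates constraint (e): contains banned sequence /pg/ → ill-formed
[ukm] — violates constraint (a): syllable 1 coda /km/: /k/ (stop, 1) → /m/ (nasal, 3) does not fall → ill-formed
[pijmz] — violates constraint (d): syllable 1 coda /jmz/ has 3 consonants (> 2) → ill-formed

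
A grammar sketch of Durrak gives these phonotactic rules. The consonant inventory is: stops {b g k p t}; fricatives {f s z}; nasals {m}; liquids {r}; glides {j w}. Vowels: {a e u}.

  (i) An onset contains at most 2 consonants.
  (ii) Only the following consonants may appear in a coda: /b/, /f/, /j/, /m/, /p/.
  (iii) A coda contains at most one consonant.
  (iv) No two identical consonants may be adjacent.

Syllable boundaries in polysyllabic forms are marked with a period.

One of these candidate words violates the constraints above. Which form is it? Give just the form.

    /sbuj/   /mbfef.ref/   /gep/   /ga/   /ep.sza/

/mbfef.ref/

/sbuj/ — σ1 onset /sb/ (2C), coda /j/ ok → phonotactically legal
/mbfef.ref/ — violates constraint (i): syllable 1 onset /mbf/ has 3 consonants (> 2) → phonotactically illegal
/gep/ — σ1 onset /g/, coda /p/ ok → phonotactically legal
/ga/ — σ1 onset /g/, coda /∅/ ok → phonotactically legal
/ep.sza/ — σ1 onset /∅/, coda /p/ ok; σ2 onset /sz/ (2C), coda /∅/ ok → phonotactically legal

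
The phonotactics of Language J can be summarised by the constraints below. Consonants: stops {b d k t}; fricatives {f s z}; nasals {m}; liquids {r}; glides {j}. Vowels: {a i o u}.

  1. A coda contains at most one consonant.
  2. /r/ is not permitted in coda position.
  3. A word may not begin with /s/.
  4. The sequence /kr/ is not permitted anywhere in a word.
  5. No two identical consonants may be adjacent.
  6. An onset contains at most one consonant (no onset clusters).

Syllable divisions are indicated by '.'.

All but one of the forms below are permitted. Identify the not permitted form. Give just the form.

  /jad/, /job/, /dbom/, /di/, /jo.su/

/jad/ — σ1 onset /j/, coda /d/ ok → permitted
/job/ — σ1 onset /j/, coda /b/ ok → permitted
/dbom/ — violates constraint 6: syllable 1 onset /db/ has 2 consonants (> 1) → not permitted
/di/ — σ1 onset /d/, coda /∅/ ok → permitted
/jo.su/ — σ1 onset /j/, coda /∅/ ok; σ2 onset /s/, coda /∅/ ok → permitted

/dbom/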